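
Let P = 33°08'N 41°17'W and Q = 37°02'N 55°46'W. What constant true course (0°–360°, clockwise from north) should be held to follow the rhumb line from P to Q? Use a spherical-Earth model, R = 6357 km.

Meridional parts: M(φ₁)=+0.6135, M(φ₂)=+0.6967 → ΔM = +0.0832;  Δλ = -0.2528 rad
tan C = Δλ / ΔM = -3.0378 → C = 288.22°

288.2°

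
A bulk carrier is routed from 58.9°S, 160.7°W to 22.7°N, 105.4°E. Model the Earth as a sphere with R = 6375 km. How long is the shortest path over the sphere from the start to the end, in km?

cos σ = sin φ₁ sin φ₂ + cos φ₁ cos φ₂ cos Δλ
      = sin(-58.90°)sin(22.70°) + cos(-58.90°)cos(22.70°)cos(-93.90°) = -0.3628
σ = 111.275° → d = Rσ = 6375·1.94212 = 12381 km

12381 km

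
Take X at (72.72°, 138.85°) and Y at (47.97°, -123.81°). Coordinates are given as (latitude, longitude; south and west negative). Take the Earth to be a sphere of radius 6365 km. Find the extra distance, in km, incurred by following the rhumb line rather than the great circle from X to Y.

Great circle: cos σ = sin φ₁ sin φ₂ + cos φ₁ cos φ₂ cos Δλ,  σ = 0.8178 rad → d_gc = 5205.0 km
Rhumb line: Δψ = -0.9275, q = Δφ/Δψ = 0.4657, d_rh = R√(Δφ²+q²Δλ²) = 5737.8 km
Excess = 5737.8 − 5205.0 = 532.8 ≈ 533 km

533 km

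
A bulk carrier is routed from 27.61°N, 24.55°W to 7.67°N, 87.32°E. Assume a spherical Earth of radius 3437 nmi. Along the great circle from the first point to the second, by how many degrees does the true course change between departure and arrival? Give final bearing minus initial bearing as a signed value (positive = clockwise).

+48.9°

At departure: θ₁ = atan2(sin Δλ cos φ₂, cos φ₁ sin φ₂ − sin φ₁ cos φ₂ cos Δλ) = 72.54°
At arrival: θ₂ = atan2(sin Δλ cos φ₁, −cos φ₂ sin φ₁ + sin φ₂ cos φ₁ cos Δλ) = 121.47°
Δθ = θ₂ − θ₁ = +48.9°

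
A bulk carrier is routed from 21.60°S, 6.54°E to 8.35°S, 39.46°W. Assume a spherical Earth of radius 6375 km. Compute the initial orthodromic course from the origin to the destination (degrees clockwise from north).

279.4°

N = sin Δλ·cos φ₂ = -0.7117;  D = cos φ₁ sin φ₂ − sin φ₁ cos φ₂ cos Δλ = +0.1180
initial course = atan2(N, D) = 279.41°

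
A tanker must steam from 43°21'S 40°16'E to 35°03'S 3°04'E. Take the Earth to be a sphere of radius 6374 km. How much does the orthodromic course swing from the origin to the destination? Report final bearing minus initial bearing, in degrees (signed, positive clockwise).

At departure: θ₁ = atan2(sin Δλ cos φ₂, cos φ₁ sin φ₂ − sin φ₁ cos φ₂ cos Δλ) = 273.47°
At arrival: θ₂ = atan2(sin Δλ cos φ₁, −cos φ₂ sin φ₁ + sin φ₂ cos φ₁ cos Δλ) = 297.55°
Δθ = θ₂ − θ₁ = +24.1°

+24.1°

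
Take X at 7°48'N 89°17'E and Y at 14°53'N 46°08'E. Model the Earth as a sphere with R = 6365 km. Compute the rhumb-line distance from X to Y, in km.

4762 km

Δψ = ln[tan(π/4+φ₂/2)/tan(π/4+φ₁/2)] = +0.1262;  Δφ = +0.1236 rad,  Δλ = -0.7531 rad
q = Δφ/Δψ = 0.9798
d = R·√(Δφ² + q²Δλ²) = 6365·0.74818 = 4762 km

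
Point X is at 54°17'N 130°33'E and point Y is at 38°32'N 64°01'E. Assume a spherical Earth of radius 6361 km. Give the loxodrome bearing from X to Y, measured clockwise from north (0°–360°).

250.9°

Δψ = ln[tan(π/4+φ₂/2)/tan(π/4+φ₁/2)] = -0.4028
Δλ = -1.1612 rad (taken the short way round)
course = atan2(Δλ, Δψ) = 250.87°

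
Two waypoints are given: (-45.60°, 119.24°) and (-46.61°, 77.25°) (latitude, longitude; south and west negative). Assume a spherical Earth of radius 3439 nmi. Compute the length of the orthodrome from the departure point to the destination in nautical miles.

cos σ = sin φ₁ sin φ₂ + cos φ₁ cos φ₂ cos Δλ
      = sin(-45.60°)sin(-46.61°) + cos(-45.60°)cos(-46.61°)cos(-41.99°) = 0.8764
σ = 28.783° → d = Rσ = 3439·0.50237 = 1728 nmi

1728 nmi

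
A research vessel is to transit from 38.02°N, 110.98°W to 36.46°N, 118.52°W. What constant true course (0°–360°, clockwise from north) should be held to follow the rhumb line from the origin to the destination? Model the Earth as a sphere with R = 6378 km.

255.4°

Δψ = ln[tan(π/4+φ₂/2)/tan(π/4+φ₁/2)] = -0.0342
Δλ = -0.1316 rad (taken the short way round)
course = atan2(Δλ, Δψ) = 255.43°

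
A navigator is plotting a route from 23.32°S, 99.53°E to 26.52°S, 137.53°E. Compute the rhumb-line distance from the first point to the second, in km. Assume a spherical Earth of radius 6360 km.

Δψ = ln[tan(π/4+φ₂/2)/tan(π/4+φ₁/2)] = -0.0616;  Δφ = -0.0559 rad,  Δλ = +0.6632 rad
q = Δφ/Δψ = 0.9067
d = R·√(Δφ² + q²Δλ²) = 6360·0.60395 = 3841 km

3841 km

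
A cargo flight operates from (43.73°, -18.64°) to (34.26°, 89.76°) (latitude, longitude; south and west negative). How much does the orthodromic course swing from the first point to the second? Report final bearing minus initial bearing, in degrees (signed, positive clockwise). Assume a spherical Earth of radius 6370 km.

Initial bearing θ₁ = atan2(sin Δλ cos φ₂, cos φ₁ sin φ₂ − sin φ₁ cos φ₂ cos Δλ) = 53.18°
Final bearing θ₂ = (initial bearing from the destination back to the start) + 180° = 135.58°
Δθ = θ₂ − θ₁ = +82.4°

+82.4°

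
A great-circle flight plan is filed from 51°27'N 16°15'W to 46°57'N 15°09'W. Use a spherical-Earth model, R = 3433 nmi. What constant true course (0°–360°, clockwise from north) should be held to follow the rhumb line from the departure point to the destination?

170.9°

Meridional parts: M(φ₁)=+1.0507, M(φ₂)=+0.9304 → ΔM = -0.1203;  Δλ = +0.0192 rad
tan C = Δλ / ΔM = -0.1596 → C = 170.93°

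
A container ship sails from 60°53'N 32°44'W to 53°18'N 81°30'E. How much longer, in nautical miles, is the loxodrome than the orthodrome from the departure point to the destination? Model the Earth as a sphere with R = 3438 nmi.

468 nmi

Great circle: cos σ = sin φ₁ sin φ₂ + cos φ₁ cos φ₂ cos Δλ,  σ = 0.9507 rad → d_gc = 3268.578 nmi
Rhumb line: Δψ = -0.2446, q = Δφ/Δψ = 0.5410, d_rh = R√(Δφ²+q²Δλ²) = 3736.085 nmi
Excess = 3736.085 − 3268.578 = 467.507 ≈ 468 nmi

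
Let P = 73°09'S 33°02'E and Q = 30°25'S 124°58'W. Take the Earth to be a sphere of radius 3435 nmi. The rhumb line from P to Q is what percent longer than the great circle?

Great circle: σ = 1.3152 rad → d_gc = Rσ = 4517.9 nmi
Rhumb: Δφ = +0.7458, Δλ = -2.7576, Δψ = +1.3521, q = Δφ/Δψ = 0.5516 → d_rh = R√(Δφ²+q²Δλ²) = 5819.6 nmi
Excess = (5819.6 − 4517.9) / 4517.9 = 1301.7 / 4517.9 = 28.81% ≈ 28.8%

28.8%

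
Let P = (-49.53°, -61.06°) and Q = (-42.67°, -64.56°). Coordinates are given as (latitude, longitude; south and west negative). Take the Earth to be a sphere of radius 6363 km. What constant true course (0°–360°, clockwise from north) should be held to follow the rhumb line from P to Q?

Δψ = ln[tan(π/4+φ₂/2)/tan(π/4+φ₁/2)] = +0.1730
Δλ = -0.0611 rad (taken the short way round)
course = atan2(Δλ, Δψ) = 340.55°

340.6°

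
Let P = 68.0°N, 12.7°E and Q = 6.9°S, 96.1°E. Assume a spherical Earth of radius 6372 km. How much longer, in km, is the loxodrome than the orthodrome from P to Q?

366 km

Great circle: cos σ = sin φ₁ sin φ₂ + cos φ₁ cos φ₂ cos Δλ,  σ = 1.6395 rad → d_gc = 10446.9 km
Rhumb line: Δψ = -1.7587, q = Δφ/Δψ = 0.7433, d_rh = R√(Δφ²+q²Δλ²) = 10812.9 km
Excess = 10812.9 − 10446.9 = 366.0 ≈ 366 km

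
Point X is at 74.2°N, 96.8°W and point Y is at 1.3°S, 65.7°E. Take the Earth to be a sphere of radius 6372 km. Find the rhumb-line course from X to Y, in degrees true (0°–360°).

Δψ = ln[tan(π/4+φ₂/2)/tan(π/4+φ₁/2)] = -1.9977
Δλ = +2.8362 rad (taken the short way round)
course = atan2(Δλ, Δψ) = 125.16°

125.2°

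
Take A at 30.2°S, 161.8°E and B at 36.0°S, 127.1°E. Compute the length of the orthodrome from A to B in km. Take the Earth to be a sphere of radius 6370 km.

3278 km

cos σ = sin φ₁ sin φ₂ + cos φ₁ cos φ₂ cos Δλ
      = sin(-30.20°)sin(-36.00°) + cos(-30.20°)cos(-36.00°)cos(-34.70°) = 0.8705
σ = 29.481° → d = Rσ = 6370·0.51454 = 3278 km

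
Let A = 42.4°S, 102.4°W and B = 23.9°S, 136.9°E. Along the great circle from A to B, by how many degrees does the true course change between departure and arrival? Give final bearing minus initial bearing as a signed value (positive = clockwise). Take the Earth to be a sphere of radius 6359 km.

Initial bearing θ₁ = atan2(sin Δλ cos φ₂, cos φ₁ sin φ₂ − sin φ₁ cos φ₂ cos Δλ) = 232.01°
Final bearing θ₂ = (initial bearing from the destination back to the start) + 180° = 320.46°
Δθ = θ₂ − θ₁ = +88.4°

+88.4°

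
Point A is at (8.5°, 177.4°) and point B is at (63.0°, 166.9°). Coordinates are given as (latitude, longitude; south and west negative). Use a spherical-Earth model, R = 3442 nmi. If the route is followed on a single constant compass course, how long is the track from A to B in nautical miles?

Δψ = ln[tan(π/4+φ₂/2)/tan(π/4+φ₁/2)] = +1.2779;  Δφ = +0.9512 rad,  Δλ = -0.1833 rad
q = Δφ/Δψ = 0.7444
d = R·√(Δφ² + q²Δλ²) = 3442·0.96094 = 3308 nmi

3308 nmi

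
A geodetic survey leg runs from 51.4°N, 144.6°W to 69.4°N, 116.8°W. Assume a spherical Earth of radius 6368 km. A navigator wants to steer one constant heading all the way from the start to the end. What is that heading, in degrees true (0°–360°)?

36.5°

Meridional parts: M(φ₁)=+1.0493, M(φ₂)=+1.7052 → ΔM = +0.6560;  Δλ = +0.4852 rad
tan C = Δλ / ΔM = +0.7397 → C = 36.49°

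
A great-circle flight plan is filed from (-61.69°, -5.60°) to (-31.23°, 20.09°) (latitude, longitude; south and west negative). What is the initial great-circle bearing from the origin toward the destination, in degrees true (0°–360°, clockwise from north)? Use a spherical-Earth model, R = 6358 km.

40.6°

N = sin Δλ·cos φ₂ = +0.3707;  D = cos φ₁ sin φ₂ − sin φ₁ cos φ₂ cos Δλ = +0.4325
initial course = atan2(N, D) = 40.60°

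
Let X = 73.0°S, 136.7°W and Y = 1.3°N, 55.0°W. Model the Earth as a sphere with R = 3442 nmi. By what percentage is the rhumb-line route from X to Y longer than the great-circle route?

4.1%

Great circle: σ = 1.5503 rad → d_gc = Rσ = 5336.1 nmi
Rhumb: Δφ = +1.2968, Δλ = +1.4259, Δψ = +1.9235, q = Δφ/Δψ = 0.6742 → d_rh = R√(Δφ²+q²Δλ²) = 5556.3 nmi
Excess = (5556.3 − 5336.1) / 5336.1 = 220.2 / 5336.1 = 4.13% ≈ 4.1%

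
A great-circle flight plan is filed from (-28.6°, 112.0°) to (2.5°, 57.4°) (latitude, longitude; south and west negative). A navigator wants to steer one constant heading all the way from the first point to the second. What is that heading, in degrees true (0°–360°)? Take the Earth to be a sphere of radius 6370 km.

300.7°

Meridional parts: M(φ₁)=-0.5213, M(φ₂)=+0.0436 → ΔM = +0.5649;  Δλ = -0.9529 rad
tan C = Δλ / ΔM = -1.6868 → C = 300.66°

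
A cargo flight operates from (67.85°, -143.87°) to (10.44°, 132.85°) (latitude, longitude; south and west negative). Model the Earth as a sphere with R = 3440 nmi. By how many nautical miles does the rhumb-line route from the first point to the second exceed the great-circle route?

213 nmi

Great circle: cos σ = sin φ₁ sin φ₂ + cos φ₁ cos φ₂ cos Δλ,  σ = 1.3580 rad → d_gc = 4671.4 nmi
Rhumb line: Δψ = -1.4477, q = Δφ/Δψ = 0.6921, d_rh = R√(Δφ²+q²Δλ²) = 4884.3 nmi
Excess = 4884.3 − 4671.4 = 212.9 ≈ 213 nmi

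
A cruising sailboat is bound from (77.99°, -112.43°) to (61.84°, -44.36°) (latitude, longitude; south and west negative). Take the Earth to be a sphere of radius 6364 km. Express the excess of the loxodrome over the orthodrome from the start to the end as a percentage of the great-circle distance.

Great circle: σ = 0.4533 rad → d_gc = Rσ = 2884.7 km
Rhumb: Δφ = -0.2819, Δλ = +1.1880, Δψ = -0.8689, q = Δφ/Δψ = 0.3244 → d_rh = R√(Δφ²+q²Δλ²) = 3038.6 km
Excess = (3038.6 − 2884.7) / 2884.7 = 153.9 / 2884.7 = 5.34% ≈ 5.3%

5.3%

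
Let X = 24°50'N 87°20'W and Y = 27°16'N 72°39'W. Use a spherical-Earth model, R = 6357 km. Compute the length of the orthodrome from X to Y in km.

Haversine: a = sin²(Δφ/2)+cos φ₁ cos φ₂ sin²(Δλ/2) = 0.01362;  σ = 2·atan2(√a,√(1−a))
σ = 13.406° → d = Rσ = 6357·0.23397 = 1487 km

1487 km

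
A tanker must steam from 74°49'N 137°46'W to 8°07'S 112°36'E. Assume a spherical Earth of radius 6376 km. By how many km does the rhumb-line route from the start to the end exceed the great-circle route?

884 km

Great circle: cos σ = sin φ₁ sin φ₂ + cos φ₁ cos φ₂ cos Δλ,  σ = 1.7961 rad → d_gc = 11451.8 km
Rhumb line: Δψ = -2.1574, q = Δφ/Δψ = 0.6709, d_rh = R√(Δφ²+q²Δλ²) = 12335.9 km
Excess = 12335.9 − 11451.8 = 884.1 ≈ 884 km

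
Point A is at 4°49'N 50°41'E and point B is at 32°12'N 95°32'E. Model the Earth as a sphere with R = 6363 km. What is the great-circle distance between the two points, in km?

Haversine: a = sin²(Δφ/2)+cos φ₁ cos φ₂ sin²(Δλ/2) = 0.17873;  σ = 2·atan2(√a,√(1−a))
σ = 50.019° → d = Rσ = 6363·0.87299 = 5555 km

5555 km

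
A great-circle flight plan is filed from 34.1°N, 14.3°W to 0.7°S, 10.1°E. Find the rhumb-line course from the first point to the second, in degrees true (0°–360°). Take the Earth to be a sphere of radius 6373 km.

146.6°

Meridional parts: M(φ₁)=+0.6338, M(φ₂)=-0.0122 → ΔM = -0.6460;  Δλ = +0.4259 rad
tan C = Δλ / ΔM = -0.6592 → C = 146.61°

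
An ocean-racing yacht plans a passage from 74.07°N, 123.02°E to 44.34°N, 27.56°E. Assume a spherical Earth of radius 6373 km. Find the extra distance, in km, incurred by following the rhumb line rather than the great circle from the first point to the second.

523 km

Great circle: cos σ = sin φ₁ sin φ₂ + cos φ₁ cos φ₂ cos Δλ,  σ = 0.8587 rad → d_gc = 5472.7 km
Rhumb line: Δψ = -1.1015, q = Δφ/Δψ = 0.4711, d_rh = R√(Δφ²+q²Δλ²) = 5996.1 km
Excess = 5996.1 − 5472.7 = 523.4 ≈ 523 km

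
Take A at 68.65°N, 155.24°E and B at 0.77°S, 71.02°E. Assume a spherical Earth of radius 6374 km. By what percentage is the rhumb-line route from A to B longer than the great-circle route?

Great circle: σ = 1.5466 rad → d_gc = Rσ = 9858.3 km
Rhumb: Δφ = -1.2116, Δλ = -1.4699, Δψ = -1.6821, q = Δφ/Δψ = 0.7203 → d_rh = R√(Δφ²+q²Δλ²) = 10256.0 km
Excess = (10256.0 − 9858.3) / 9858.3 = 397.7 / 9858.3 = 4.03% ≈ 4.0%

4.0%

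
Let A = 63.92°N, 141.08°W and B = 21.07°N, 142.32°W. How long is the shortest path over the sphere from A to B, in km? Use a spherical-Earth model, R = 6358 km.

Haversine: a = sin²(Δφ/2)+cos φ₁ cos φ₂ sin²(Δλ/2) = 0.13348;  σ = 2·atan2(√a,√(1−a))
σ = 42.858° → d = Rσ = 6358·0.74801 = 4756 km

4756 km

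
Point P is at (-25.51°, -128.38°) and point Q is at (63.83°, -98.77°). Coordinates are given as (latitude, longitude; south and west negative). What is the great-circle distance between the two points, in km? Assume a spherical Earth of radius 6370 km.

10264 km

Haversine: a = sin²(Δφ/2)+cos φ₁ cos φ₂ sin²(Δλ/2) = 0.52023;  σ = 2·atan2(√a,√(1−a))
σ = 92.319° → d = Rσ = 6370·1.61127 = 10264 km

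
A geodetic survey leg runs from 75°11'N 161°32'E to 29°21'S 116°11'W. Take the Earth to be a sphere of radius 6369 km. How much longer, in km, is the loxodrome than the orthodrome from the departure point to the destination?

Great circle: cos σ = sin φ₁ sin φ₂ + cos φ₁ cos φ₂ cos Δλ,  σ = 2.0308 rad → d_gc = 12933.91 km
Rhumb line: Δψ = -2.5763, q = Δφ/Δψ = 0.7082, d_rh = R√(Δφ²+q²Δλ²) = 13303.36 km
Excess = 13303.36 − 12933.91 = 369.45 ≈ 369 km

369 km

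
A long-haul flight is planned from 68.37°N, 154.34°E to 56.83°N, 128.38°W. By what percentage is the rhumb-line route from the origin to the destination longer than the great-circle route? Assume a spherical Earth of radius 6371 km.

Great circle: σ = 0.6050 rad → d_gc = Rσ = 3854.3 km
Rhumb: Δφ = -0.2014, Δλ = +1.3488, Δψ = -0.4441, q = Δφ/Δψ = 0.4535 → d_rh = R√(Δφ²+q²Δλ²) = 4103.2 km
Excess = (4103.2 − 3854.3) / 3854.3 = 248.9 / 3854.3 = 6.46% ≈ 6.5%

6.5%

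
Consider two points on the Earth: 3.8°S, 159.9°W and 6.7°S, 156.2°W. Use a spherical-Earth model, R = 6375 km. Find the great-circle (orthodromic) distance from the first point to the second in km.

522 km

cos σ = sin φ₁ sin φ₂ + cos φ₁ cos φ₂ cos Δλ
      = sin(-3.80°)sin(-6.70°) + cos(-3.80°)cos(-6.70°)cos(3.70°) = 0.9967
σ = 4.689° → d = Rσ = 6375·0.08183 = 522 km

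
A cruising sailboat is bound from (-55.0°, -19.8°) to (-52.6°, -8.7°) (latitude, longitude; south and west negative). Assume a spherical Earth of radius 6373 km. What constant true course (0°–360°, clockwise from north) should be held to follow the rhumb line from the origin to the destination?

Meridional parts: M(φ₁)=-1.1542, M(φ₂)=-1.0833 → ΔM = +0.0709;  Δλ = +0.1937 rad
tan C = Δλ / ΔM = +2.7306 → C = 69.89°

69.9°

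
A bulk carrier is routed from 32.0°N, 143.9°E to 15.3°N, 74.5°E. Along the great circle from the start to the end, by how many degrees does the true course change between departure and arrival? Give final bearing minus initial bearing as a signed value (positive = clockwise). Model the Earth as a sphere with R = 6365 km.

At departure: θ₁ = atan2(sin Δλ cos φ₂, cos φ₁ sin φ₂ − sin φ₁ cos φ₂ cos Δλ) = 272.79°
At arrival: θ₂ = atan2(sin Δλ cos φ₁, −cos φ₂ sin φ₁ + sin φ₂ cos φ₁ cos Δλ) = 241.42°
Δθ = θ₂ − θ₁ = -31.4°

-31.4°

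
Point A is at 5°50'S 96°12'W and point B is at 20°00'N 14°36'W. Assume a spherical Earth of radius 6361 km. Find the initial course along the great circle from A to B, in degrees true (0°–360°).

69.1°

θ = atan2( sin Δλ·cos φ₂ ,  cos φ₁ sin φ₂ − sin φ₁ cos φ₂ cos Δλ )
  = atan2(+0.9296, +0.3542) = 69.14°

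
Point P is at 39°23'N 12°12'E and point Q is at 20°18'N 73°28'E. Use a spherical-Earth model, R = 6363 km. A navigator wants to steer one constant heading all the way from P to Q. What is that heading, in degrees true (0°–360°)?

109.9°

Δψ = ln[tan(π/4+φ₂/2)/tan(π/4+φ₁/2)] = -0.3870
Δλ = +1.0693 rad (taken the short way round)
course = atan2(Δλ, Δψ) = 109.89°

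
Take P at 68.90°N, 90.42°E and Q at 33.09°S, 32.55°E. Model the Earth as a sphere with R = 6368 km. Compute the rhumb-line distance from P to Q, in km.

Rhumb course C = atan2(Δλ, Δψ) with Δψ = ln[tan(π/4+φ₂/2)/tan(π/4+φ₁/2)] = -2.2933, Δλ = -1.0100 → C = 203.77°
d = R·|Δφ| / |cos C| = 6368·1.78006 / 0.91517 = 12386 km

12386 km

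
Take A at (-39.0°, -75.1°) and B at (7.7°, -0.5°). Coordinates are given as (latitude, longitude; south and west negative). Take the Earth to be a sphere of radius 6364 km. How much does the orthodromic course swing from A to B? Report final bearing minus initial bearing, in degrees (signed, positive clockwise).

-25.2°

At departure: θ₁ = atan2(sin Δλ cos φ₂, cos φ₁ sin φ₂ − sin φ₁ cos φ₂ cos Δλ) = 74.23°
At arrival: θ₂ = atan2(sin Δλ cos φ₁, −cos φ₂ sin φ₁ + sin φ₂ cos φ₁ cos Δλ) = 49.00°
Δθ = θ₂ − θ₁ = -25.2°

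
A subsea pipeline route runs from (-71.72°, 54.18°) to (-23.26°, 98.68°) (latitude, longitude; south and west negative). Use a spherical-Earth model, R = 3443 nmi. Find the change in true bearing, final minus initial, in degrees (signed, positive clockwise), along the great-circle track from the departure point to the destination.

-36.6°

At departure: θ₁ = atan2(sin Δλ cos φ₂, cos φ₁ sin φ₂ − sin φ₁ cos φ₂ cos Δλ) = 52.26°
At arrival: θ₂ = atan2(sin Δλ cos φ₁, −cos φ₂ sin φ₁ + sin φ₂ cos φ₁ cos Δλ) = 15.66°
Δθ = θ₂ − θ₁ = -36.6°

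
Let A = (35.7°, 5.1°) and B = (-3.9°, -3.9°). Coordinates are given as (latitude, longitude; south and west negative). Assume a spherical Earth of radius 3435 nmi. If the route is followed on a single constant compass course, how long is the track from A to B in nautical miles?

Δψ = ln[tan(π/4+φ₂/2)/tan(π/4+φ₁/2)] = -0.7359;  Δφ = -0.6912 rad,  Δλ = -0.1571 rad
q = Δφ/Δψ = 0.9391
d = R·√(Δφ² + q²Δλ²) = 3435·0.70672 = 2428 nmi

2428 nmi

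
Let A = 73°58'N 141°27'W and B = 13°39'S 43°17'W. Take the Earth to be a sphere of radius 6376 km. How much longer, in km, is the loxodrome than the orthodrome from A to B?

Great circle: cos σ = sin φ₁ sin φ₂ + cos φ₁ cos φ₂ cos Δλ,  σ = 1.8389 rad → d_gc = 11725.0 km
Rhumb line: Δψ = -2.2007, q = Δφ/Δψ = 0.6949, d_rh = R√(Δφ²+q²Δλ²) = 12356.7 km
Excess = 12356.7 − 11725.0 = 631.7 ≈ 632 km

632 km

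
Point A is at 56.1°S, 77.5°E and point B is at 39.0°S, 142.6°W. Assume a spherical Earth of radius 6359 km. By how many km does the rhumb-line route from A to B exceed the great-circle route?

Great circle: cos σ = sin φ₁ sin φ₂ + cos φ₁ cos φ₂ cos Δλ,  σ = 1.3788 rad → d_gc = 8768.0 km
Rhumb line: Δψ = +0.4479, q = Δφ/Δψ = 0.6664, d_rh = R√(Δφ²+q²Δλ²) = 10519.0 km
Excess = 10519.0 − 8768.0 = 1751.0 ≈ 1751 km

1751 km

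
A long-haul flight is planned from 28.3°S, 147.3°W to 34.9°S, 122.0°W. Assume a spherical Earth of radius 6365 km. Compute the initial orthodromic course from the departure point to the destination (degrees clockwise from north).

113.5°

θ = atan2( sin Δλ·cos φ₂ ,  cos φ₁ sin φ₂ − sin φ₁ cos φ₂ cos Δλ )
  = atan2(+0.3505, -0.1522) = 113.48°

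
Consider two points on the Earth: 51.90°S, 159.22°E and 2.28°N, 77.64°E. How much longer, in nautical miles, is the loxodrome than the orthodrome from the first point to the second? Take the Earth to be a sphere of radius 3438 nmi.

Great circle: cos σ = sin φ₁ sin φ₂ + cos φ₁ cos φ₂ cos Δλ,  σ = 1.5118 rad → d_gc = 5197.5 nmi
Rhumb line: Δψ = +1.1031, q = Δφ/Δψ = 0.8572, d_rh = R√(Δφ²+q²Δλ²) = 5308.2 nmi
Excess = 5308.2 − 5197.5 = 110.7 ≈ 111 nmi

111 nmi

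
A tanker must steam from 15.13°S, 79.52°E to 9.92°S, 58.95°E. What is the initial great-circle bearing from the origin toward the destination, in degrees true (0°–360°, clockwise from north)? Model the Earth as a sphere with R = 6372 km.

282.1°

θ = atan2( sin Δλ·cos φ₂ ,  cos φ₁ sin φ₂ − sin φ₁ cos φ₂ cos Δλ )
  = atan2(-0.3461, +0.0744) = 282.13°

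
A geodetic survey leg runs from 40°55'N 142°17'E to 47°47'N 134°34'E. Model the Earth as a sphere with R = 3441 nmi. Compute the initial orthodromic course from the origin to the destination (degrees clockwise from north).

323.9°

N = sin Δλ·cos φ₂ = -0.0902;  D = cos φ₁ sin φ₂ − sin φ₁ cos φ₂ cos Δλ = +0.1235
initial course = atan2(N, D) = 323.86°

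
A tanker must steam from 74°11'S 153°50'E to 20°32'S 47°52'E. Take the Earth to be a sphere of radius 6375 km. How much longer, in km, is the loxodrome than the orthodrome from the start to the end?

810 km

Great circle: cos σ = sin φ₁ sin φ₂ + cos φ₁ cos φ₂ cos Δλ,  σ = 1.3002 rad → d_gc = 8289.1 km
Rhumb line: Δψ = +1.6076, q = Δφ/Δψ = 0.5825, d_rh = R√(Δφ²+q²Δλ²) = 9099.1 km
Excess = 9099.1 − 8289.1 = 810.0 ≈ 810 km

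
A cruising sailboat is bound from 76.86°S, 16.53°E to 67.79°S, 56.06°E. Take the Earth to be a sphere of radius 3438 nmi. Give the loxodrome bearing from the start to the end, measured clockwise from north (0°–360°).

52.3°

Meridional parts: M(φ₁)=-2.1613, M(φ₂)=-1.6282 → ΔM = +0.5331;  Δλ = +0.6899 rad
tan C = Δλ / ΔM = +1.2941 → C = 52.31°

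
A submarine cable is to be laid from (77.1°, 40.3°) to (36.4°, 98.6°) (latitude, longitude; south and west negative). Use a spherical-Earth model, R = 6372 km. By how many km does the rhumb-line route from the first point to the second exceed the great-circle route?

167 km

Great circle: cos σ = sin φ₁ sin φ₂ + cos φ₁ cos φ₂ cos Δλ,  σ = 0.8327 rad → d_gc = 5306.1 km
Rhumb line: Δψ = -1.4970, q = Δφ/Δψ = 0.4745, d_rh = R√(Δφ²+q²Δλ²) = 5473.0 km
Excess = 5473.0 − 5306.1 = 166.9 ≈ 167 km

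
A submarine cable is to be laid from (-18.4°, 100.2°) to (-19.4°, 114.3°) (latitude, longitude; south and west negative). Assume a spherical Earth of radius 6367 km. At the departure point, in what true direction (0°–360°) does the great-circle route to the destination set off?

θ = atan2( sin Δλ·cos φ₂ ,  cos φ₁ sin φ₂ − sin φ₁ cos φ₂ cos Δλ )
  = atan2(+0.2298, -0.0264) = 96.56°

96.6°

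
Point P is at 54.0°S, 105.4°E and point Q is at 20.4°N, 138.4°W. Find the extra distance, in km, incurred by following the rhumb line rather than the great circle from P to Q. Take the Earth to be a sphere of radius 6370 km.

Great circle: cos σ = sin φ₁ sin φ₂ + cos φ₁ cos φ₂ cos Δλ,  σ = 2.1238 rad → d_gc = 13528.5 km
Rhumb line: Δψ = +1.4880, q = Δφ/Δψ = 0.8727, d_rh = R√(Δφ²+q²Δλ²) = 13982.8 km
Excess = 13982.8 − 13528.5 = 454.3 ≈ 454 km

454 km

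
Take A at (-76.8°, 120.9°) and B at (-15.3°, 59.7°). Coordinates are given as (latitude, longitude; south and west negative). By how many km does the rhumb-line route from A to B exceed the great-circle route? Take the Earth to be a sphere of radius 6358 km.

217 km

Great circle: cos σ = sin φ₁ sin φ₂ + cos φ₁ cos φ₂ cos Δλ,  σ = 1.1993 rad → d_gc = 7625.14 km
Rhumb line: Δψ = +1.8865, q = Δφ/Δψ = 0.5690, d_rh = R√(Δφ²+q²Δλ²) = 7842.58 km
Excess = 7842.58 − 7625.14 = 217.44 ≈ 217 km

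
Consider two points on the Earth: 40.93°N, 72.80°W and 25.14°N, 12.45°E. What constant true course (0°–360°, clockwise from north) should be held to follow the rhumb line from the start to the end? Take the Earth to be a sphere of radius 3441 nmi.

102.5°

Meridional parts: M(φ₁)=+0.7842, M(φ₂)=+0.4536 → ΔM = -0.3307;  Δλ = +1.4879 rad
tan C = Δλ / ΔM = -4.4996 → C = 102.53°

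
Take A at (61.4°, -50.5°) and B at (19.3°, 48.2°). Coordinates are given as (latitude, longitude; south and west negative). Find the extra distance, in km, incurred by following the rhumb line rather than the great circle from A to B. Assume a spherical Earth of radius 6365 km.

Great circle: cos σ = sin φ₁ sin φ₂ + cos φ₁ cos φ₂ cos Δλ,  σ = 1.3471 rad → d_gc = 8574.2 km
Rhumb line: Δψ = -1.0235, q = Δφ/Δψ = 0.7179, d_rh = R√(Δφ²+q²Δλ²) = 9156.3 km
Excess = 9156.3 − 8574.2 = 582.1 ≈ 582 km

582 km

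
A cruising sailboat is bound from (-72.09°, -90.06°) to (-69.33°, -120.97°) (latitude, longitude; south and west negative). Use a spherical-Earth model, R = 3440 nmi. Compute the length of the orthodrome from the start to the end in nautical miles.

Haversine: a = sin²(Δφ/2)+cos φ₁ cos φ₂ sin²(Δλ/2) = 0.00829;  σ = 2·atan2(√a,√(1−a))
σ = 10.447° → d = Rσ = 3440·0.18233 = 627 nmi

627 nmi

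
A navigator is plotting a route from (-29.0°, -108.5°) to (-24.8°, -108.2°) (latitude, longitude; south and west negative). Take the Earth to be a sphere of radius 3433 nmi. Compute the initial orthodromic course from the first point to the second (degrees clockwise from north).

3.7°

θ = atan2( sin Δλ·cos φ₂ ,  cos φ₁ sin φ₂ − sin φ₁ cos φ₂ cos Δλ )
  = atan2(+0.0048, +0.0732) = 3.71°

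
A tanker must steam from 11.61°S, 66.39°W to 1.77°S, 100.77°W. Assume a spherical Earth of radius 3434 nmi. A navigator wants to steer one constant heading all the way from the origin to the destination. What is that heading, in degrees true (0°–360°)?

Δψ = ln[tan(π/4+φ₂/2)/tan(π/4+φ₁/2)] = +0.1731
Δλ = -0.6000 rad (taken the short way round)
course = atan2(Δλ, Δψ) = 286.09°

286.1°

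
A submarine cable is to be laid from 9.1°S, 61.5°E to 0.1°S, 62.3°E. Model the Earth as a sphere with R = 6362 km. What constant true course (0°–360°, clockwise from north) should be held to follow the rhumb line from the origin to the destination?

Meridional parts: M(φ₁)=-0.1595, M(φ₂)=-0.0017 → ΔM = +0.1578;  Δλ = +0.0140 rad
tan C = Δλ / ΔM = +0.0885 → C = 5.06°

5.1°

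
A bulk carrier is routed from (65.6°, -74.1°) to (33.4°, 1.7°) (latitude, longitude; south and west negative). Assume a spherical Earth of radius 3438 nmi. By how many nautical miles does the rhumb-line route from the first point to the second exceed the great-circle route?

155 nmi

Great circle: cos σ = sin φ₁ sin φ₂ + cos φ₁ cos φ₂ cos Δλ,  σ = 0.9448 rad → d_gc = 3248.2 nmi
Rhumb line: Δψ = -0.9124, q = Δφ/Δψ = 0.6159, d_rh = R√(Δφ²+q²Δλ²) = 3403.1 nmi
Excess = 3403.1 − 3248.2 = 154.9 ≈ 155 nmi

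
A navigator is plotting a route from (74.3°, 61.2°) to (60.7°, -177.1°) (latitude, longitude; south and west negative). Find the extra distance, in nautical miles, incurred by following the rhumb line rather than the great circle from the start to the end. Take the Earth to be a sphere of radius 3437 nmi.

450 nmi

Great circle: cos σ = sin φ₁ sin φ₂ + cos φ₁ cos φ₂ cos Δλ,  σ = 0.6920 rad → d_gc = 2378.5 nmi
Rhumb line: Δψ = -0.6398, q = Δφ/Δψ = 0.3710, d_rh = R√(Δφ²+q²Δλ²) = 2828.8 nmi
Excess = 2828.8 − 2378.5 = 450.3 ≈ 450 nmi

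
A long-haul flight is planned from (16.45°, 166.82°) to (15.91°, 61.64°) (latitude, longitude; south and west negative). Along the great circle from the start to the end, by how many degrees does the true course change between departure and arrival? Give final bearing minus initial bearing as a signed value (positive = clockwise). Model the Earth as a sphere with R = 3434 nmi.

-40.0°

At departure: θ₁ = atan2(sin Δλ cos φ₂, cos φ₁ sin φ₂ − sin φ₁ cos φ₂ cos Δλ) = 289.80°
At arrival: θ₂ = atan2(sin Δλ cos φ₁, −cos φ₂ sin φ₁ + sin φ₂ cos φ₁ cos Δλ) = 249.77°
Δθ = θ₂ − θ₁ = -40.0°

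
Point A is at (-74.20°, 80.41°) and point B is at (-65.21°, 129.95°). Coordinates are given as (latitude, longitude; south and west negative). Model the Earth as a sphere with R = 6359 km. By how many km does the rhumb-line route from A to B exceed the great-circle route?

Great circle: cos σ = sin φ₁ sin φ₂ + cos φ₁ cos φ₂ cos Δλ,  σ = 0.3251 rad → d_gc = 2067.0 km
Rhumb line: Δψ = +0.4598, q = Δφ/Δψ = 0.3412, d_rh = R√(Δφ²+q²Δλ²) = 2124.9 km
Excess = 2124.9 − 2067.0 = 57.9 ≈ 58 km

58 km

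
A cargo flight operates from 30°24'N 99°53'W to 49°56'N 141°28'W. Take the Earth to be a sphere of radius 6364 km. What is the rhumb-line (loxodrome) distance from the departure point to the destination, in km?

4107 km

Δψ = ln[tan(π/4+φ₂/2)/tan(π/4+φ₁/2)] = +0.4515;  Δφ = +0.3409 rad,  Δλ = -0.7258 rad
q = Δφ/Δψ = 0.7551
d = R·√(Δφ² + q²Δλ²) = 6364·0.64542 = 4107 km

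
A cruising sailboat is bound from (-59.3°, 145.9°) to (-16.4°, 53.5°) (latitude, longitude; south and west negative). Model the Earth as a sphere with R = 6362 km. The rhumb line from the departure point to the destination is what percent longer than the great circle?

5.3%

Great circle: σ = 1.3467 rad → d_gc = Rσ = 8567.5 km
Rhumb: Δφ = +0.7487, Δλ = -1.6127, Δψ = +1.0026, q = Δφ/Δψ = 0.7468 → d_rh = R√(Δφ²+q²Δλ²) = 9022.5 km
Excess = (9022.5 − 8567.5) / 8567.5 = 455.0 / 8567.5 = 5.31% ≈ 5.3%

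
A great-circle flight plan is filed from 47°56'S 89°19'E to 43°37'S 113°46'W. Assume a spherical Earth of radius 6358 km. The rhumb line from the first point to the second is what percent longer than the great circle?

26.9%

Great circle: σ = 1.5049 rad → d_gc = Rσ = 9567.9 km
Rhumb: Δφ = +0.0753, Δλ = +2.7387, Δψ = +0.1081, q = Δφ/Δψ = 0.6970 → d_rh = R√(Δφ²+q²Δλ²) = 12145.5 km
Excess = (12145.5 − 9567.9) / 9567.9 = 2577.6 / 9567.9 = 26.94% ≈ 26.9%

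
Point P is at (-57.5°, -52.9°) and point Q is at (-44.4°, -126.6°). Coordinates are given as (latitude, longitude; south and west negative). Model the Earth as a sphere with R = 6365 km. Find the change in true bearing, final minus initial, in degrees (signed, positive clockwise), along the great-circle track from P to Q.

+60.7°

Initial bearing θ₁ = atan2(sin Δλ cos φ₂, cos φ₁ sin φ₂ − sin φ₁ cos φ₂ cos Δλ) = 253.22°
Final bearing θ₂ = (initial bearing from the destination back to the start) + 180° = 313.95°
Δθ = θ₂ − θ₁ = +60.7°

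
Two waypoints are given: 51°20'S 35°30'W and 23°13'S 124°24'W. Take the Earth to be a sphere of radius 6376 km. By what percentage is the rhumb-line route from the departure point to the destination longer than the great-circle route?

4.6%

Great circle: σ = 1.2463 rad → d_gc = Rσ = 7946.5 km
Rhumb: Δφ = +0.4907, Δλ = -1.5516, Δψ = +0.6306, q = Δφ/Δψ = 0.7782 → d_rh = R√(Δφ²+q²Δλ²) = 8309.9 km
Excess = (8309.9 − 7946.5) / 7946.5 = 363.4 / 7946.5 = 4.57% ≈ 4.6%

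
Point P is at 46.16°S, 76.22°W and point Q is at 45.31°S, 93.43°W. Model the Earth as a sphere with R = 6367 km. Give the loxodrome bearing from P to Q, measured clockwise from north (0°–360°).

274.0°

Meridional parts: M(φ₁)=-0.9103, M(φ₂)=-0.8890 → ΔM = +0.0213;  Δλ = -0.3004 rad
tan C = Δλ / ΔM = -14.1316 → C = 274.05°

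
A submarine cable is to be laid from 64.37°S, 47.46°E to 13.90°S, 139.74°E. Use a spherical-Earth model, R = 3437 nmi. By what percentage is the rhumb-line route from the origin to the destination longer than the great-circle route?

Great circle: σ = 1.3696 rad → d_gc = Rσ = 4707.2 nmi
Rhumb: Δφ = +0.8809, Δλ = +1.6106, Δψ = +1.2357, q = Δφ/Δψ = 0.7128 → d_rh = R√(Δφ²+q²Δλ²) = 4973.6 nmi
Excess = (4973.6 − 4707.2) / 4707.2 = 266.4 / 4707.2 = 5.66% ≈ 5.7%

5.7%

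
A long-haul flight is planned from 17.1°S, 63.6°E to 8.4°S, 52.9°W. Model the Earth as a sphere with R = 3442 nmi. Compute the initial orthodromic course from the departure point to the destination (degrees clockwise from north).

N = sin Δλ·cos φ₂ = -0.8853;  D = cos φ₁ sin φ₂ − sin φ₁ cos φ₂ cos Δλ = -0.2694
initial course = atan2(N, D) = 253.07°

253.1°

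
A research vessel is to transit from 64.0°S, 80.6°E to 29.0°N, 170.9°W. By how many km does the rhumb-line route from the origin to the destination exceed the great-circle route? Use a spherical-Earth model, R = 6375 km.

483 km

Great circle: cos σ = sin φ₁ sin φ₂ + cos φ₁ cos φ₂ cos Δλ,  σ = 2.1620 rad → d_gc = 13783.1 km
Rhumb line: Δψ = +1.9952, q = Δφ/Δψ = 0.8135, d_rh = R√(Δφ²+q²Δλ²) = 14266.4 km
Excess = 14266.4 − 13783.1 = 483.3 ≈ 483 km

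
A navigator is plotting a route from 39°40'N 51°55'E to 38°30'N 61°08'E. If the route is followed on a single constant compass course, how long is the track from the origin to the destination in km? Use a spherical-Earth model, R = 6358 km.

Rhumb course C = atan2(Δλ, Δψ) with Δψ = ln[tan(π/4+φ₂/2)/tan(π/4+φ₁/2)] = -0.0262, Δλ = +0.1609 → C = 99.26°
d = R·|Δφ| / |cos C| = 6358·0.02036 / 0.16095 = 804 km

804 km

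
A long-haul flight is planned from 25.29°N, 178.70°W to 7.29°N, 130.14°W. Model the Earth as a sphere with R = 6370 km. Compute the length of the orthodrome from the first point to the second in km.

5517 km

Haversine: a = sin²(Δφ/2)+cos φ₁ cos φ₂ sin²(Δλ/2) = 0.17611;  σ = 2·atan2(√a,√(1−a))
σ = 49.626° → d = Rσ = 6370·0.86614 = 5517 km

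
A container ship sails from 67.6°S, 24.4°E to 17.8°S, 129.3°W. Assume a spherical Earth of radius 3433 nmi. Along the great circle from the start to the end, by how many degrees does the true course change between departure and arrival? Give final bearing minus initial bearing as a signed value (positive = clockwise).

+145.3°

At departure: θ₁ = atan2(sin Δλ cos φ₂, cos φ₁ sin φ₂ − sin φ₁ cos φ₂ cos Δλ) = 204.98°
At arrival: θ₂ = atan2(sin Δλ cos φ₁, −cos φ₂ sin φ₁ + sin φ₂ cos φ₁ cos Δλ) = 350.27°
Δθ = θ₂ − θ₁ = +145.3°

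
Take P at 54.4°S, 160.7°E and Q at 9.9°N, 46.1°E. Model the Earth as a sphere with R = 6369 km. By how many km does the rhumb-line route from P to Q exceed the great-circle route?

Great circle: cos σ = sin φ₁ sin φ₂ + cos φ₁ cos φ₂ cos Δλ,  σ = 1.9590 rad → d_gc = 12476.8 km
Rhumb line: Δψ = +1.3098, q = Δφ/Δψ = 0.8568, d_rh = R√(Δφ²+q²Δλ²) = 13047.1 km
Excess = 13047.1 − 12476.8 = 570.3 ≈ 570 km

570 km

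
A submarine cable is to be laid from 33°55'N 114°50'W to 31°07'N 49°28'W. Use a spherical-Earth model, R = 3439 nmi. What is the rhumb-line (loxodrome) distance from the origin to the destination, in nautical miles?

Rhumb course C = atan2(Δλ, Δψ) with Δψ = ln[tan(π/4+φ₂/2)/tan(π/4+φ₁/2)] = -0.0580, Δλ = +1.1409 → C = 92.91°
d = R·|Δφ| / |cos C| = 3439·0.04887 / 0.05074 = 3312 nmi

3312 nmi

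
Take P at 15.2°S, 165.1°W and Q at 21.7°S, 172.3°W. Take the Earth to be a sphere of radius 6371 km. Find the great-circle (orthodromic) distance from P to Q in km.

cos σ = sin φ₁ sin φ₂ + cos φ₁ cos φ₂ cos Δλ
      = sin(-15.20°)sin(-21.70°) + cos(-15.20°)cos(-21.70°)cos(-7.20°) = 0.9865
σ = 9.425° → d = Rσ = 6371·0.16449 = 1048 km

1048 km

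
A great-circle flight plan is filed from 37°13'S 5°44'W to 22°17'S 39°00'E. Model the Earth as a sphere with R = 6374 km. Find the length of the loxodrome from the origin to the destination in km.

4610 km

Rhumb course C = atan2(Δλ, Δψ) with Δψ = ln[tan(π/4+φ₂/2)/tan(π/4+φ₁/2)] = +0.3016, Δλ = +0.7807 → C = 68.88°
d = R·|Δφ| / |cos C| = 6374·0.26064 / 0.36037 = 4610 km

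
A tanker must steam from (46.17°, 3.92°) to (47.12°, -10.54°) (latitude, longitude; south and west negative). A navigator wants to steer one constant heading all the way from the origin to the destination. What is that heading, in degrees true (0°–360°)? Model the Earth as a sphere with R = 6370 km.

Δψ = ln[tan(π/4+φ₂/2)/tan(π/4+φ₁/2)] = +0.0242
Δλ = -0.2524 rad (taken the short way round)
course = atan2(Δλ, Δψ) = 275.47°

275.5°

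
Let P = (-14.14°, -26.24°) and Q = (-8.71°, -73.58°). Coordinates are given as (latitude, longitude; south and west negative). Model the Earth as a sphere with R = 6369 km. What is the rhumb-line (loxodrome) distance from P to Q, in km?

Rhumb course C = atan2(Δλ, Δψ) with Δψ = ln[tan(π/4+φ₂/2)/tan(π/4+φ₁/2)] = +0.0967, Δλ = -0.8262 → C = 276.68°
d = R·|Δφ| / |cos C| = 6369·0.09477 / 0.11627 = 5191 km

5191 km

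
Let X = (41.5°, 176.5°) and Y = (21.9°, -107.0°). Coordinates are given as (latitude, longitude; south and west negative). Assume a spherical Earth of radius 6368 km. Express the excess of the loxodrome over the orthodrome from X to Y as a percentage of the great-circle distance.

Great circle: σ = 1.1490 rad → d_gc = Rσ = 7317.0 km
Rhumb: Δφ = -0.3421, Δλ = +1.3352, Δψ = -0.4056, q = Δφ/Δψ = 0.8434 → d_rh = R√(Δφ²+q²Δλ²) = 7494.9 km
Excess = (7494.9 − 7317.0) / 7317.0 = 177.9 / 7317.0 = 2.43% ≈ 2.4%

2.4%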